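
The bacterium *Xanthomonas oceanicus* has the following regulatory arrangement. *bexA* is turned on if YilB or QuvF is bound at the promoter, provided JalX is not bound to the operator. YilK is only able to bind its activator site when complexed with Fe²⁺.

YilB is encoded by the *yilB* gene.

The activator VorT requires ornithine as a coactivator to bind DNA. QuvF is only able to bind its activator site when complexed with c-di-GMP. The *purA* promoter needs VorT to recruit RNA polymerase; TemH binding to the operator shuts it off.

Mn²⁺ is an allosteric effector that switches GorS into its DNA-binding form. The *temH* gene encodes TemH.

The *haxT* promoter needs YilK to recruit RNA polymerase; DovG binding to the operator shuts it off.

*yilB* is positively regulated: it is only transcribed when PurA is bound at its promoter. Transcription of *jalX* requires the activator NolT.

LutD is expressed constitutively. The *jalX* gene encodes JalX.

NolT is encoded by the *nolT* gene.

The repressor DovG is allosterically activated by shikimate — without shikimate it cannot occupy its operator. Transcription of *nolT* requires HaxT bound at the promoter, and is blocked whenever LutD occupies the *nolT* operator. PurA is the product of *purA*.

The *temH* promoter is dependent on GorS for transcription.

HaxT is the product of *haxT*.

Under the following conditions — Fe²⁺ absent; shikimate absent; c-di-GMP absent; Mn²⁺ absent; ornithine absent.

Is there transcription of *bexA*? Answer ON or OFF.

OFF

Fe²⁺ is absent, so YilK is inactive.
Shikimate is absent, so DovG is inactive.
Required activator YilK is absent, so *haxT* is not transcribed.
So HaxT is not produced.
LutD is produced constitutively and is active.
With repressor LutD bound, *nolT* is not transcribed.
So NolT is not produced.
Required activator NolT is absent, so *jalX* is not transcribed.
So JalX is not produced.
Ornithine is absent, so VorT is inactive.
Mn²⁺ is absent, so GorS is inactive.
Required activator GorS is absent, so *temH* is not transcribed.
So TemH is not produced.
Required activator VorT is absent, so *purA* is not transcribed.
So PurA is not produced.
Required activator PurA is absent, so *yilB* is not transcribed.
So YilB is not produced.
c-di-GMP is absent, so QuvF is inactive.
No activator is available at the *bexA* promoter, so *bexA* is not transcribed.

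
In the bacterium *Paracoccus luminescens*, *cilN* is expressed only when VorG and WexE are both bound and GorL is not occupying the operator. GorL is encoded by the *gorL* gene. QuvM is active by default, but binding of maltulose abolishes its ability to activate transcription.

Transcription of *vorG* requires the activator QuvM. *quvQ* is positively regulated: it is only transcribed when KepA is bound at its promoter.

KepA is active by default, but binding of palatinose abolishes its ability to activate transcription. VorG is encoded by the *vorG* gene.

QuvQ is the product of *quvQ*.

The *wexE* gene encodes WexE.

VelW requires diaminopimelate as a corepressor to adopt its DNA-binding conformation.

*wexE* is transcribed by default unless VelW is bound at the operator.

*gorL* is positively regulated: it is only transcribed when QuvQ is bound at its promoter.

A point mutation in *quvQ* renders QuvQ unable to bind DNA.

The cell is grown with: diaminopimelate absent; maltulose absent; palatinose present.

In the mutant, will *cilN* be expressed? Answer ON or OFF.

Maltulose is absent, so QuvM is active.
No repressor is bound and QuvM is active, so *vorG* is transcribed.
So VorG is produced and active.
Diaminopimelate is absent, so VelW is inactive.
With no repressor bound, *wexE* is transcribed.
So WexE is produced and active.
QuvQ is non-functional in this strain, so it has no effect.
Required activator QuvQ is absent, so *gorL* is not transcribed.
So GorL is not produced.
No repressor is bound and VorG and WexE are active, so *cilN* is transcribed.

ON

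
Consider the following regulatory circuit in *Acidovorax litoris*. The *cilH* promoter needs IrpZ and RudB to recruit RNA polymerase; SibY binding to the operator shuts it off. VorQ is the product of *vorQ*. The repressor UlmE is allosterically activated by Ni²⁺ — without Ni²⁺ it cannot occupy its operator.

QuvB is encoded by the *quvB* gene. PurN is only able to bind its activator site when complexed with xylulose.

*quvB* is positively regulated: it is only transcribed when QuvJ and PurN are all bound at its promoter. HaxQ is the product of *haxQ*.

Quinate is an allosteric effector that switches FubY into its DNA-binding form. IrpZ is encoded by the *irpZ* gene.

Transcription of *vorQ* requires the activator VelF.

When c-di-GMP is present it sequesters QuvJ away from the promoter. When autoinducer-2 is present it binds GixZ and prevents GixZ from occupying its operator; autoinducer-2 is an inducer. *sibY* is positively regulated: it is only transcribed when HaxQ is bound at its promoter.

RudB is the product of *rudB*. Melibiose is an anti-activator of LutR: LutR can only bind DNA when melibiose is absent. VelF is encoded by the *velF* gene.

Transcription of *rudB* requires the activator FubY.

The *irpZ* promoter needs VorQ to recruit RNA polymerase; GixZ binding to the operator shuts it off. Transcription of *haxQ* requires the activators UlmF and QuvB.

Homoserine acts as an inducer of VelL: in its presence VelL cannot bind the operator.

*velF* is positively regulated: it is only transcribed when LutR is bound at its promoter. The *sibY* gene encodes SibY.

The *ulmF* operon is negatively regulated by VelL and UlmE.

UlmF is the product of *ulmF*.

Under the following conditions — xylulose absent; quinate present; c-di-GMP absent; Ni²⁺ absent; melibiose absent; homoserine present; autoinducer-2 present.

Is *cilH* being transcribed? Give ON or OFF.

ON

Homoserine is present, so VelL is inactive.
Ni²⁺ is absent, so UlmE is inactive.
With no repressor bound, *ulmF* is transcribed.
So UlmF is produced and active.
c-di-GMP is absent, so QuvJ is active.
Xylulose is absent, so PurN is inactive.
Required activator PurN is absent, so *quvB* is not transcribed.
So QuvB is not produced.
Required activator QuvB is absent, so *haxQ* is not transcribed.
So HaxQ is not produced.
Required activator HaxQ is absent, so *sibY* is not transcribed.
So SibY is not produced.
Melibiose is absent, so LutR is active.
No repressor is bound and LutR is active, so *velF* is transcribed.
So VelF is produced and active.
No repressor is bound and VelF is active, so *vorQ* is transcribed.
So VorQ is produced and active.
Autoinducer-2 is present, so GixZ is inactive.
No repressor is bound and VorQ is active, so *irpZ* is transcribed.
So IrpZ is produced and active.
Quinate is present, so FubY is active.
No repressor is bound and FubY is active, so *rudB* is transcribed.
So RudB is produced and active.
No repressor is bound and IrpZ and RudB are active, so *cilH* is transcribed.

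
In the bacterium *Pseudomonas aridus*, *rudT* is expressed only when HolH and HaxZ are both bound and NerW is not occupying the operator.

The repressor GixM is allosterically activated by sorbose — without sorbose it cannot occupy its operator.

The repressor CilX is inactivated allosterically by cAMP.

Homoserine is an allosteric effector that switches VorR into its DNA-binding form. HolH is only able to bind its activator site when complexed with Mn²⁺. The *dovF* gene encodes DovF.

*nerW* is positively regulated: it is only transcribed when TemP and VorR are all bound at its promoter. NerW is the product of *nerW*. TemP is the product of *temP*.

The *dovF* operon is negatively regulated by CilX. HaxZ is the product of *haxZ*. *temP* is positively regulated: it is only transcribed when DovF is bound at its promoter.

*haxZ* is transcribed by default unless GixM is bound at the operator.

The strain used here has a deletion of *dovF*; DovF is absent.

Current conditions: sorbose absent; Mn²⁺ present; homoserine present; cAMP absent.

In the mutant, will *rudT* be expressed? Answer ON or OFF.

Mn²⁺ is present, so HolH is active.
Sorbose is absent, so GixM is inactive.
With no repressor bound, *haxZ* is transcribed.
So HaxZ is produced and active.
DovF is non-functional in this strain, so it has no effect.
Required activator DovF is absent, so *temP* is not transcribed.
So TemP is not produced.
Homoserine is present, so VorR is active.
Required activator TemP is absent, so *nerW* is not transcribed.
So NerW is not produced.
No repressor is bound and HolH and HaxZ are active, so *rudT* is transcribed.

ON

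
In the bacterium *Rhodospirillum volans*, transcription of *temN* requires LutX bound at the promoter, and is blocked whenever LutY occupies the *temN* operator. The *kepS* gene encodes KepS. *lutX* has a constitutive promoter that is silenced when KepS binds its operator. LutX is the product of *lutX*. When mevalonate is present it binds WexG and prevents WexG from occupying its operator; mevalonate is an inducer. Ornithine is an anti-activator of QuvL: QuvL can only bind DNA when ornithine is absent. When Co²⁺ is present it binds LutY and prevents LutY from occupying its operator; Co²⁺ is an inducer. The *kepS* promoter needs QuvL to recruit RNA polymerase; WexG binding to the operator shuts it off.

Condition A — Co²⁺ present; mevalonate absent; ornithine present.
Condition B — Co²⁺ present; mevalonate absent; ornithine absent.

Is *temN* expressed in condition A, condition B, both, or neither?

both

Condition A:
Co²⁺ is present, so LutY is inactive.
Mevalonate is absent, so WexG is active.
Ornithine is present, so QuvL is inactive.
With repressor WexG bound, *kepS* is not transcribed.
So KepS is not produced.
With no repressor bound, *lutX* is transcribed.
So LutX is produced and active.
No repressor is bound and LutX is active, so *temN* is transcribed.
→ *temN* is ON in A.
Condition B:
Co²⁺ is present, so LutY is inactive.
Mevalonate is absent, so WexG is active.
Ornithine is absent, so QuvL is active.
With repressor WexG bound, *kepS* is not transcribed.
So KepS is not produced.
With no repressor bound, *lutX* is transcribed.
So LutX is produced and active.
No repressor is bound and LutX is active, so *temN* is transcribed.
→ *temN* is ON in B.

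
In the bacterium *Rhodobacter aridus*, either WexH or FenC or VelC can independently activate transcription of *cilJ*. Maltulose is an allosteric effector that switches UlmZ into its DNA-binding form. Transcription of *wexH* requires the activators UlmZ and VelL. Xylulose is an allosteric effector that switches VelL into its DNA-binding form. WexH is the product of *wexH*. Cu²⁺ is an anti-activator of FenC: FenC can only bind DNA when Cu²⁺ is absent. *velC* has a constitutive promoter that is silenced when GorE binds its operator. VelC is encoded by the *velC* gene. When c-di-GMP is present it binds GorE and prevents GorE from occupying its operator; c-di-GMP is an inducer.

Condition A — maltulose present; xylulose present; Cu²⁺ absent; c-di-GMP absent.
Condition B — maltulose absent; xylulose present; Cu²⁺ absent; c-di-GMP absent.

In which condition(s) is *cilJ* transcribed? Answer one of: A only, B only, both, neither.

both

Condition A:
Maltulose is present, so UlmZ is active.
Xylulose is present, so VelL is active.
No repressor is bound and UlmZ and VelL are active, so *wexH* is transcribed.
So WexH is produced and active.
Cu²⁺ is absent, so FenC is active.
c-di-GMP is absent, so GorE is active.
With repressor GorE bound, *velC* is not transcribed.
So VelC is not produced.
Activator WexH is present, so *cilJ* is transcribed.
→ *cilJ* is ON in A.
Condition B:
Maltulose is absent, so UlmZ is inactive.
Xylulose is present, so VelL is active.
Required activator UlmZ is absent, so *wexH* is not transcribed.
So WexH is not produced.
Cu²⁺ is absent, so FenC is active.
c-di-GMP is absent, so GorE is active.
With repressor GorE bound, *velC* is not transcribed.
So VelC is not produced.
Activator FenC is present, so *cilJ* is transcribed.
→ *cilJ* is ON in B.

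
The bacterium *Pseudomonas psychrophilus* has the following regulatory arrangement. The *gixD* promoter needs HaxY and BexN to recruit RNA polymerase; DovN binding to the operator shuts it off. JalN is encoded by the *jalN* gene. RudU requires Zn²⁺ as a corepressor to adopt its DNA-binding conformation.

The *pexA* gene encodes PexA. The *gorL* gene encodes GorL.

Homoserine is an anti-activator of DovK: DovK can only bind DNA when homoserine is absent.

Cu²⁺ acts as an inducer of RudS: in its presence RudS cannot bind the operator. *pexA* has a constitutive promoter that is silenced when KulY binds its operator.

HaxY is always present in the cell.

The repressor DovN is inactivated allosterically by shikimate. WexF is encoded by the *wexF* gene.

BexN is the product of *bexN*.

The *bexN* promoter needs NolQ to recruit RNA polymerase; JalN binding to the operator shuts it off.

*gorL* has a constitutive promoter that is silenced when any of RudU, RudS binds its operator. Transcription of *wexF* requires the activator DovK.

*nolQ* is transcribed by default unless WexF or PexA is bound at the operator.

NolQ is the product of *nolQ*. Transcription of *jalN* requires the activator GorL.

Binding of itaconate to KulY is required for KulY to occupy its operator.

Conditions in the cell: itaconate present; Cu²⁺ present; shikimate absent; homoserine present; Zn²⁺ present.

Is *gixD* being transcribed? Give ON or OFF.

OFF

HaxY is produced constitutively and is active.
Shikimate is absent, so DovN is active.
Homoserine is present, so DovK is inactive.
Required activator DovK is absent, so *wexF* is not transcribed.
So WexF is not produced.
Itaconate is present, so KulY is active.
With repressor KulY bound, *pexA* is not transcribed.
So PexA is not produced.
With no repressor bound, *nolQ* is transcribed.
So NolQ is produced and active.
Zn²⁺ is present, so RudU is active.
Cu²⁺ is present, so RudS is inactive.
With repressor RudU bound, *gorL* is not transcribed.
So GorL is not produced.
Required activator GorL is absent, so *jalN* is not transcribed.
So JalN is not produced.
No repressor is bound and NolQ is active, so *bexN* is transcribed.
So BexN is produced and active.
With repressor DovN bound, *gixD* is not transcribed.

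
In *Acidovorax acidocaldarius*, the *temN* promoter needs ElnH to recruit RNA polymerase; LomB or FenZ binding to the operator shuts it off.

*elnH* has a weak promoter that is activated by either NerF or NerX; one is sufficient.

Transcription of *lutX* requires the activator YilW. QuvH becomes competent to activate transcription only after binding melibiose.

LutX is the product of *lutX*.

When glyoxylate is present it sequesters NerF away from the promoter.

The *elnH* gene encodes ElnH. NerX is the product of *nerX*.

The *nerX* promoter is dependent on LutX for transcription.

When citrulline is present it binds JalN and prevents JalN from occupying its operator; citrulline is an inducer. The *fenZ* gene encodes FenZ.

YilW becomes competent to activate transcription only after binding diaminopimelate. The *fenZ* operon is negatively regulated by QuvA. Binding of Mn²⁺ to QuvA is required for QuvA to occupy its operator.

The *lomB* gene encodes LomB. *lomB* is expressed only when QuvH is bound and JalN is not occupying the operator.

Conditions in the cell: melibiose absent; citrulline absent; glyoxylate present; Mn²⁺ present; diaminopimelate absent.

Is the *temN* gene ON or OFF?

OFF

Glyoxylate is present, so NerF is inactive.
Diaminopimelate is absent, so YilW is inactive.
Required activator YilW is absent, so *lutX* is not transcribed.
So LutX is not produced.
Required activator LutX is absent, so *nerX* is not transcribed.
So NerX is not produced.
No activator is available at the *elnH* promoter, so *elnH* is not transcribed.
So ElnH is not produced.
Citrulline is absent, so JalN is active.
Melibiose is absent, so QuvH is inactive.
With repressor JalN bound, *lomB* is not transcribed.
So LomB is not produced.
Mn²⁺ is present, so QuvA is active.
With repressor QuvA bound, *fenZ* is not transcribed.
So FenZ is not produced.
Required activator ElnH is absent, so *temN* is not transcribed.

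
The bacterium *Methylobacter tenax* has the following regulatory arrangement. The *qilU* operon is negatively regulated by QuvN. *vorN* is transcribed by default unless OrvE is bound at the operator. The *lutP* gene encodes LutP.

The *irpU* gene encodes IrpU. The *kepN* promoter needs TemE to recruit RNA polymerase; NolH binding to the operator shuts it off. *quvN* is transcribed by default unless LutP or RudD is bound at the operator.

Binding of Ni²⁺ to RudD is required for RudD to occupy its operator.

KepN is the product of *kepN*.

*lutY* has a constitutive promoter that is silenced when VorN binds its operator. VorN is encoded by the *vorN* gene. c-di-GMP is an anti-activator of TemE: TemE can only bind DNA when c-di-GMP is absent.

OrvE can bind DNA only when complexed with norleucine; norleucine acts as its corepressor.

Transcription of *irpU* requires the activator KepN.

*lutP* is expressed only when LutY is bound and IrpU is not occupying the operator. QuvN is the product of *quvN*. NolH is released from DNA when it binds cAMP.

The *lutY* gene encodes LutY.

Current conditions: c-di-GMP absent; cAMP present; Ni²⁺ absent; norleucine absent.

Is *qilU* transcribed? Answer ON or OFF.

OFF

cAMP is present, so NolH is inactive.
c-di-GMP is absent, so TemE is active.
No repressor is bound and TemE is active, so *kepN* is transcribed.
So KepN is produced and active.
No repressor is bound and KepN is active, so *irpU* is transcribed.
So IrpU is produced and active.
Norleucine is absent, so OrvE is inactive.
With no repressor bound, *vorN* is transcribed.
So VorN is produced and active.
With repressor VorN bound, *lutY* is not transcribed.
So LutY is not produced.
With repressor IrpU bound, *lutP* is not transcribed.
So LutP is not produced.
Ni²⁺ is absent, so RudD is inactive.
With no repressor bound, *quvN* is transcribed.
So QuvN is produced and active.
With repressor QuvN bound, *qilU* is not transcribed.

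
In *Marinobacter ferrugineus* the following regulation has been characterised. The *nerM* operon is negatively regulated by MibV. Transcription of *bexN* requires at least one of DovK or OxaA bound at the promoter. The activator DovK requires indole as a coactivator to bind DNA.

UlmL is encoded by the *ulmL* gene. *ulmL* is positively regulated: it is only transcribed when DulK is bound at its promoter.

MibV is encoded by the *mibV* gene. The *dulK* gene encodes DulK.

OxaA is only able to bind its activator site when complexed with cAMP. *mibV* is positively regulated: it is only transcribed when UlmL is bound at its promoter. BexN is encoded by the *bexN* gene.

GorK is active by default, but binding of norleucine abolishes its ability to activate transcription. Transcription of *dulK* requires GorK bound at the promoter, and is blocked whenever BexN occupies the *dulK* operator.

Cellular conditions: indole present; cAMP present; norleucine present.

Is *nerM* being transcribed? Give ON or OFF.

ON

Indole is present, so DovK is active.
cAMP is present, so OxaA is active.
Activator DovK is present, so *bexN* is transcribed.
So BexN is produced and active.
Norleucine is present, so GorK is inactive.
With repressor BexN bound, *dulK* is not transcribed.
So DulK is not produced.
Required activator DulK is absent, so *ulmL* is not transcribed.
So UlmL is not produced.
Required activator UlmL is absent, so *mibV* is not transcribed.
So MibV is not produced.
With no repressor bound, *nerM* is transcribed.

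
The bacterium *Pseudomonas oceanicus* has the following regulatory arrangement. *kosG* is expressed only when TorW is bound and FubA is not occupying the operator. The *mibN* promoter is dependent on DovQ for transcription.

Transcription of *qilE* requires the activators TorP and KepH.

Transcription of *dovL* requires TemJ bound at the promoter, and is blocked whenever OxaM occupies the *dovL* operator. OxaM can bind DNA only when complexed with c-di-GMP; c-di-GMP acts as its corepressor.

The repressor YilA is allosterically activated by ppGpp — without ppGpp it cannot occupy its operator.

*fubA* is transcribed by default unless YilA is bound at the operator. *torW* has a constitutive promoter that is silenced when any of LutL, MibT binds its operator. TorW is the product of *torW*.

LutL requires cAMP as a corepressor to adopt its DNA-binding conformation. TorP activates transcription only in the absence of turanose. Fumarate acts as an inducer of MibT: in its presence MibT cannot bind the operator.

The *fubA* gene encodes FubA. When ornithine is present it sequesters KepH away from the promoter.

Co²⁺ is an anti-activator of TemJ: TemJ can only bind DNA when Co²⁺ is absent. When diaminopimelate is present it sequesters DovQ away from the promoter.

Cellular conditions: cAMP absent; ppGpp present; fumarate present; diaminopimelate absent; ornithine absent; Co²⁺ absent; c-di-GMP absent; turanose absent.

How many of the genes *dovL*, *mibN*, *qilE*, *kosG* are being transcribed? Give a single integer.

c-di-GMP is absent, so OxaM is inactive.
Co²⁺ is absent, so TemJ is active.
No repressor is bound and TemJ is active, so *dovL* is transcribed.
→ *dovL* is ON.
Diaminopimelate is absent, so DovQ is active.
No repressor is bound and DovQ is active, so *mibN* is transcribed.
→ *mibN* is ON.
Turanose is absent, so TorP is active.
Ornithine is absent, so KepH is active.
No repressor is bound and TorP and KepH are active, so *qilE* is transcribed.
→ *qilE* is ON.
cAMP is absent, so LutL is inactive.
Fumarate is present, so MibT is inactive.
With no repressor bound, *torW* is transcribed.
So TorW is produced and active.
ppGpp is present, so YilA is active.
With repressor YilA bound, *fubA* is not transcribed.
So FubA is not produced.
No repressor is bound and TorW is active, so *kosG* is transcribed.
→ *kosG* is ON.
4 of the 4 genes are transcribed.

4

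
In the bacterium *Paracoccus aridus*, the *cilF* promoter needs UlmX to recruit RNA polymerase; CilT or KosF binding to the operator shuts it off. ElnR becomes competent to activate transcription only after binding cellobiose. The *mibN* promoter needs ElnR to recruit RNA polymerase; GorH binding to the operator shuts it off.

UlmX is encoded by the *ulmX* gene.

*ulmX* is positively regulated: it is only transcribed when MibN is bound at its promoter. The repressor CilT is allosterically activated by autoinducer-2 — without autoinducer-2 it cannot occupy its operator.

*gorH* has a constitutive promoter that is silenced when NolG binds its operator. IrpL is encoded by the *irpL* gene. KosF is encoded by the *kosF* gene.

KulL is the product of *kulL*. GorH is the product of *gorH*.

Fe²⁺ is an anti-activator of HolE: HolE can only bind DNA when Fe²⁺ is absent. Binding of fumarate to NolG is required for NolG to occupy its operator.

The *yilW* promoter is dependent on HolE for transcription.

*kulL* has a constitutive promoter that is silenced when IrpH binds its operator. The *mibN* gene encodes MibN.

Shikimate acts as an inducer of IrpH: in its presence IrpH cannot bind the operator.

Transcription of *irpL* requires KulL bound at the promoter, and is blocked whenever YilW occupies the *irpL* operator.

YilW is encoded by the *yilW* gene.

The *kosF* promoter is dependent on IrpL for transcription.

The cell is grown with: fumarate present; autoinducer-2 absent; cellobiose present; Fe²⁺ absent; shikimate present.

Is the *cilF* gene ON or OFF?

Autoinducer-2 is absent, so CilT is inactive.
Fumarate is present, so NolG is active.
With repressor NolG bound, *gorH* is not transcribed.
So GorH is not produced.
Cellobiose is present, so ElnR is active.
No repressor is bound and ElnR is active, so *mibN* is transcribed.
So MibN is produced and active.
No repressor is bound and MibN is active, so *ulmX* is transcribed.
So UlmX is produced and active.
Shikimate is present, so IrpH is inactive.
With no repressor bound, *kulL* is transcribed.
So KulL is produced and active.
Fe²⁺ is absent, so HolE is active.
No repressor is bound and HolE is active, so *yilW* is transcribed.
So YilW is produced and active.
With repressor YilW bound, *irpL* is not transcribed.
So IrpL is not produced.
Required activator IrpL is absent, so *kosF* is not transcribed.
So KosF is not produced.
No repressor is bound and UlmX is active, so *cilF* is transcribed.

ON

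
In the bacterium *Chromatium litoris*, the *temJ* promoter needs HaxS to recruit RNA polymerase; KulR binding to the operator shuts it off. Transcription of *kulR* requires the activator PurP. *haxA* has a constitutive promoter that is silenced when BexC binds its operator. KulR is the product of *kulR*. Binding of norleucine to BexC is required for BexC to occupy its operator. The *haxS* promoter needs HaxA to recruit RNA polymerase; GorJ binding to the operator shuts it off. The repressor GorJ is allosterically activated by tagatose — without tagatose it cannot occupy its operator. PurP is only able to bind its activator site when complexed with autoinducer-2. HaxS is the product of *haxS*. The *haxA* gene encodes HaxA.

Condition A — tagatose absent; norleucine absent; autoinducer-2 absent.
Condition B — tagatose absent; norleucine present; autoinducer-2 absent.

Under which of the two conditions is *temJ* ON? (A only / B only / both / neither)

A only

Condition A:
Tagatose is absent, so GorJ is inactive.
Norleucine is absent, so BexC is inactive.
With no repressor bound, *haxA* is transcribed.
So HaxA is produced and active.
No repressor is bound and HaxA is active, so *haxS* is transcribed.
So HaxS is produced and active.
Autoinducer-2 is absent, so PurP is inactive.
Required activator PurP is absent, so *kulR* is not transcribed.
So KulR is not produced.
No repressor is bound and HaxS is active, so *temJ* is transcribed.
→ *temJ* is ON in A.
Condition B:
Tagatose is absent, so GorJ is inactive.
Norleucine is present, so BexC is active.
With repressor BexC bound, *haxA* is not transcribed.
So HaxA is not produced.
Required activator HaxA is absent, so *haxS* is not transcribed.
So HaxS is not produced.
Autoinducer-2 is absent, so PurP is inactive.
Required activator PurP is absent, so *kulR* is not transcribed.
So KulR is not produced.
Required activator HaxS is absent, so *temJ* is not transcribed.
→ *temJ* is OFF in B.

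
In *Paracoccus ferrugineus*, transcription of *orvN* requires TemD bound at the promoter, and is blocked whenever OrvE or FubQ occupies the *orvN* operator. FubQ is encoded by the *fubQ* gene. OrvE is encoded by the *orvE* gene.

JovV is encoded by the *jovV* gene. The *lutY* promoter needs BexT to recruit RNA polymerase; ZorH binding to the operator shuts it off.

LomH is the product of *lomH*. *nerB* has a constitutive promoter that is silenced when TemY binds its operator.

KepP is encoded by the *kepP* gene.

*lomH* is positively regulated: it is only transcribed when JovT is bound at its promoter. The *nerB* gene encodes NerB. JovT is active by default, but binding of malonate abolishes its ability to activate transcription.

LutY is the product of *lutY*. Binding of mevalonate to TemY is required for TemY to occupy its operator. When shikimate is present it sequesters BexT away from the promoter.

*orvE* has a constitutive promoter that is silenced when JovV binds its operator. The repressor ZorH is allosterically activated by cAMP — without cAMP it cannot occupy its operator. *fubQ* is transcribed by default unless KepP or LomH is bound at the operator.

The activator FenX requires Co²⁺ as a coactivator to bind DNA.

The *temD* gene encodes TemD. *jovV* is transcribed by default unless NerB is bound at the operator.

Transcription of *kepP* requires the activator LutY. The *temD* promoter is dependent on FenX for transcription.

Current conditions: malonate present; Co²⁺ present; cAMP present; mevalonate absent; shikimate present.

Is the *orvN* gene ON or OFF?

OFF

Mevalonate is absent, so TemY is inactive.
With no repressor bound, *nerB* is transcribed.
So NerB is produced and active.
With repressor NerB bound, *jovV* is not transcribed.
So JovV is not produced.
With no repressor bound, *orvE* is transcribed.
So OrvE is produced and active.
Shikimate is present, so BexT is inactive.
cAMP is present, so ZorH is active.
With repressor ZorH bound, *lutY* is not transcribed.
So LutY is not produced.
Required activator LutY is absent, so *kepP* is not transcribed.
So KepP is not produced.
Malonate is present, so JovT is inactive.
Required activator JovT is absent, so *lomH* is not transcribed.
So LomH is not produced.
With no repressor bound, *fubQ* is transcribed.
So FubQ is produced and active.
Co²⁺ is present, so FenX is active.
No repressor is bound and FenX is active, so *temD* is transcribed.
So TemD is produced and active.
With repressor OrvE bound, *orvN* is not transcribed.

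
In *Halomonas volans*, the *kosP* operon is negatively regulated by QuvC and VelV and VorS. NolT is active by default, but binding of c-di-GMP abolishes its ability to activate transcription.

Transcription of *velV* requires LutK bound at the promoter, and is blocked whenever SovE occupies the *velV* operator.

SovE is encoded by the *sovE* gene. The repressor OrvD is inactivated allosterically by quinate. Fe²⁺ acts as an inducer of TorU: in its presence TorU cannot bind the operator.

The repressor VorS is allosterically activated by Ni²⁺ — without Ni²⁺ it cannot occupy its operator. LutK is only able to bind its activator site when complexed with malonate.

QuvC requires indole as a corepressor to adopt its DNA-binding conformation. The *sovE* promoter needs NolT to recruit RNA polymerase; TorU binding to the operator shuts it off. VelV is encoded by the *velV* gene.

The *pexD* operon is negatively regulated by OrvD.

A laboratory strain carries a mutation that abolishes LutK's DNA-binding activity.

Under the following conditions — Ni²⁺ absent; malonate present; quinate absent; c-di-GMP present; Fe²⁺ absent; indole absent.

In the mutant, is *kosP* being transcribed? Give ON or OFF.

Indole is absent, so QuvC is inactive.
LutK is non-functional in this strain, so it has no effect.
c-di-GMP is present, so NolT is inactive.
Fe²⁺ is absent, so TorU is active.
With repressor TorU bound, *sovE* is not transcribed.
So SovE is not produced.
Required activator LutK is absent, so *velV* is not transcribed.
So VelV is not produced.
Ni²⁺ is absent, so VorS is inactive.
With no repressor bound, *kosP* is transcribed.

ON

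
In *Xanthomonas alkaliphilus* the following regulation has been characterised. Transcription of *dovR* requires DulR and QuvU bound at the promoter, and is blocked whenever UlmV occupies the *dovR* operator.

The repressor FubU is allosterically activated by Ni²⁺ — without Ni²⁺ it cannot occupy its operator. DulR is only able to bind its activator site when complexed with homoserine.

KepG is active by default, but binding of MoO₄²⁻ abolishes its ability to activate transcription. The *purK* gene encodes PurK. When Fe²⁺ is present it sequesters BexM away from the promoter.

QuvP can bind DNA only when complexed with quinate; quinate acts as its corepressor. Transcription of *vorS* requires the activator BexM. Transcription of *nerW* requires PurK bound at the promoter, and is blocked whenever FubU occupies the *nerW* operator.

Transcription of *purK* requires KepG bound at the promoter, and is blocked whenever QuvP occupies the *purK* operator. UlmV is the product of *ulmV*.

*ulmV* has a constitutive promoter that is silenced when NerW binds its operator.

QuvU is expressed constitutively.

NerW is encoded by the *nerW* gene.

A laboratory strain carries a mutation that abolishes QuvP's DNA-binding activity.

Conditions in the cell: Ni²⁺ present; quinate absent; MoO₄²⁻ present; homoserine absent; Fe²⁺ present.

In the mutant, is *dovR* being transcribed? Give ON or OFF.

OFF

Homoserine is absent, so DulR is inactive.
QuvU is produced constitutively and is active.
Ni²⁺ is present, so FubU is active.
QuvP is non-functional in this strain, so it has no effect.
MoO₄²⁻ is present, so KepG is inactive.
Required activator KepG is absent, so *purK* is not transcribed.
So PurK is not produced.
With repressor FubU bound, *nerW* is not transcribed.
So NerW is not produced.
With no repressor bound, *ulmV* is transcribed.
So UlmV is produced and active.
With repressor UlmV bound, *dovR* is not transcribed.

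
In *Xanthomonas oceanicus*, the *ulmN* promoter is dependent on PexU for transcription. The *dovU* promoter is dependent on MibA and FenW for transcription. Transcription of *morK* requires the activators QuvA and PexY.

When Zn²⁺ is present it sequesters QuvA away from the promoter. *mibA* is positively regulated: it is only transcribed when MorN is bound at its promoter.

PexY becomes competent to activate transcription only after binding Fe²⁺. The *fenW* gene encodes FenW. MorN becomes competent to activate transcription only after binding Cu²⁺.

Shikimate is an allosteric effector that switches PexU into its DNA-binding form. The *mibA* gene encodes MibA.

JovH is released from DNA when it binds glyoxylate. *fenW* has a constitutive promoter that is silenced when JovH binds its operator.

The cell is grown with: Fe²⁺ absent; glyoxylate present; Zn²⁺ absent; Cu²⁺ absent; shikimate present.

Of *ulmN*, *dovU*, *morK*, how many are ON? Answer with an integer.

1

Shikimate is present, so PexU is active.
No repressor is bound and PexU is active, so *ulmN* is transcribed.
→ *ulmN* is ON.
Cu²⁺ is absent, so MorN is inactive.
Required activator MorN is absent, so *mibA* is not transcribed.
So MibA is not produced.
Glyoxylate is present, so JovH is inactive.
With no repressor bound, *fenW* is transcribed.
So FenW is produced and active.
Required activator MibA is absent, so *dovU* is not transcribed.
→ *dovU* is OFF.
Zn²⁺ is absent, so QuvA is active.
Fe²⁺ is absent, so PexY is inactive.
Required activator PexY is absent, so *morK* is not transcribed.
→ *morK* is OFF.
1 of the 3 genes is transcribed.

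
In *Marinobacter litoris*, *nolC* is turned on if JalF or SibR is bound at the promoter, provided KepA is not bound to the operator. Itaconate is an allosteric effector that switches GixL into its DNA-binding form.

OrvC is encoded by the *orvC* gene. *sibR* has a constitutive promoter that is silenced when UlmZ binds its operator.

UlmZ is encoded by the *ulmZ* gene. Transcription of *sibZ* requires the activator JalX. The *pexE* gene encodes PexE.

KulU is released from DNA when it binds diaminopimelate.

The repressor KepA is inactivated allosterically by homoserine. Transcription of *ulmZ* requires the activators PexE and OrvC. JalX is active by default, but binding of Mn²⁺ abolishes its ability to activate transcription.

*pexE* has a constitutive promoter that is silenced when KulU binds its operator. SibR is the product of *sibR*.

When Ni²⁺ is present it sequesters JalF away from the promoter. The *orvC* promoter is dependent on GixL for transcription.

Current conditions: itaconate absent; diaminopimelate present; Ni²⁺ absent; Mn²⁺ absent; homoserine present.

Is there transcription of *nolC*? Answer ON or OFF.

ON

Homoserine is present, so KepA is inactive.
Ni²⁺ is absent, so JalF is active.
Diaminopimelate is present, so KulU is inactive.
With no repressor bound, *pexE* is transcribed.
So PexE is produced and active.
Itaconate is absent, so GixL is inactive.
Required activator GixL is absent, so *orvC* is not transcribed.
So OrvC is not produced.
Required activator OrvC is absent, so *ulmZ* is not transcribed.
So UlmZ is not produced.
With no repressor bound, *sibR* is transcribed.
So SibR is produced and active.
Activator JalF is present, so *nolC* is transcribed.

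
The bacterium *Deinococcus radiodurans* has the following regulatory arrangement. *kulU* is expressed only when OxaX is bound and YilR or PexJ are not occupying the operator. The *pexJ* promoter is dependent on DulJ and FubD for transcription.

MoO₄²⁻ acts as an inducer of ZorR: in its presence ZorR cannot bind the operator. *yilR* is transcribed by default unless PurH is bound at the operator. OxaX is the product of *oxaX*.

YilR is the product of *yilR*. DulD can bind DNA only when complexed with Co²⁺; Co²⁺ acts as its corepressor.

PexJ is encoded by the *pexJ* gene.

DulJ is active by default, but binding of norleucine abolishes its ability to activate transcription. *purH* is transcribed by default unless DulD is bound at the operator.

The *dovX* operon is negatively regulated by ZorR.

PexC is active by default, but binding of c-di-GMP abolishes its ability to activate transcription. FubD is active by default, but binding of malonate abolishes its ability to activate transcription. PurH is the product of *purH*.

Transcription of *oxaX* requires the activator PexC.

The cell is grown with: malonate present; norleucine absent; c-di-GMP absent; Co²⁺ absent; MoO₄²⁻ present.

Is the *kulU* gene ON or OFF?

Co²⁺ is absent, so DulD is inactive.
With no repressor bound, *purH* is transcribed.
So PurH is produced and active.
With repressor PurH bound, *yilR* is not transcribed.
So YilR is not produced.
Norleucine is absent, so DulJ is active.
Malonate is present, so FubD is inactive.
Required activator FubD is absent, so *pexJ* is not transcribed.
So PexJ is not produced.
c-di-GMP is absent, so PexC is active.
No repressor is bound and PexC is active, so *oxaX* is transcribed.
So OxaX is produced and active.
No repressor is bound and OxaX is active, so *kulU* is transcribed.

ON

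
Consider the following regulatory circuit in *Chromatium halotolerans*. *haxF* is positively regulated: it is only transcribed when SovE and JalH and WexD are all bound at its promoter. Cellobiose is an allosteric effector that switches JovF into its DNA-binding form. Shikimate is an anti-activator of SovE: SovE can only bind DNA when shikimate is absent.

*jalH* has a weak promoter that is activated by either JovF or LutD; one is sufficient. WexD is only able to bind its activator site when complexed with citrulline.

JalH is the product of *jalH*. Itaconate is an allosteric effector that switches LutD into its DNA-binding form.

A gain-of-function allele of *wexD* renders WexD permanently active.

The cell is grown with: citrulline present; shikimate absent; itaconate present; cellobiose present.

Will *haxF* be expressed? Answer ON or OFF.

Shikimate is absent, so SovE is active.
Cellobiose is present, so JovF is active.
Itaconate is present, so LutD is active.
Activator JovF is present, so *jalH* is transcribed.
So JalH is produced and active.
WexD is constitutively active in this strain.
No repressor is bound and SovE and JalH and WexD are active, so *haxF* is transcribed.

ON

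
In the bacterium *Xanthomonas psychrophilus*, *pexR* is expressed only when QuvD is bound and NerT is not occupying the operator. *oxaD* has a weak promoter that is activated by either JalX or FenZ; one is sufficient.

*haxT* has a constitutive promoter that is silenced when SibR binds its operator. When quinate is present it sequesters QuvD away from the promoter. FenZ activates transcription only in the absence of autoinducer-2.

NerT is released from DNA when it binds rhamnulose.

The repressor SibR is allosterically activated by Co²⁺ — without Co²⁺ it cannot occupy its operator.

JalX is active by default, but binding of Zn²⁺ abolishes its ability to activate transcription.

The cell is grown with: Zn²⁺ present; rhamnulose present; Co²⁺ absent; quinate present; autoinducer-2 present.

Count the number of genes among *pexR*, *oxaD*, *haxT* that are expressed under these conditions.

Quinate is present, so QuvD is inactive.
Rhamnulose is present, so NerT is inactive.
Required activator QuvD is absent, so *pexR* is not transcribed.
→ *pexR* is OFF.
Zn²⁺ is present, so JalX is inactive.
Autoinducer-2 is present, so FenZ is inactive.
No activator is available at the *oxaD* promoter, so *oxaD* is not transcribed.
→ *oxaD* is OFF.
Co²⁺ is absent, so SibR is inactive.
With no repressor bound, *haxT* is transcribed.
→ *haxT* is ON.
1 of the 3 genes is transcribed.

1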